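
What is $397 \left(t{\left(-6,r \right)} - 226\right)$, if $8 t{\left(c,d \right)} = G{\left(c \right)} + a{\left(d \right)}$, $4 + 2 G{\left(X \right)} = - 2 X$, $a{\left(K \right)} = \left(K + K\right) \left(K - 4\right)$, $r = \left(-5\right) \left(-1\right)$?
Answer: $- \frac{356109}{4} \approx -89027.0$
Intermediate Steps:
$r = 5$
$a{\left(K \right)} = 2 K \left(-4 + K\right)$
$G{\left(X \right)} = -2 - X$ ($G{\left(X \right)} = -2 + \frac{\left(-2\right) X}{2} = -2 - X$)
$t{\left(c,d \right)} = - \frac{1}{4} - \frac{c}{8} + \frac{d \left(-4 + d\right)}{4}$ ($t{\left(c,d \right)} = \frac{\left(-2 - c\right) + 2 d \left(-4 + d\right)}{8} = \frac{-2 - c + 2 d \left(-4 + d\right)}{8} = - \frac{1}{4} - \frac{c}{8} + \frac{d \left(-4 + d\right)}{4}$)
$397 \left(t{\left(-6,r \right)} - 226\right) = 397 \left(\left(- \frac{1}{4} - - \frac{3}{4} + \frac{1}{4} \cdot 5 \left(-4 + 5\right)\right) - 226\right) = 397 \left(\left(- \frac{1}{4} + \frac{3}{4} + \frac{1}{4} \cdot 5 \cdot 1\right) - 226\right) = 397 \left(\left(- \frac{1}{4} + \frac{3}{4} + \frac{5}{4}\right) - 226\right) = 397 \left(\frac{7}{4} - 226\right) = 397 \left(- \frac{897}{4}\right) = - \frac{356109}{4}$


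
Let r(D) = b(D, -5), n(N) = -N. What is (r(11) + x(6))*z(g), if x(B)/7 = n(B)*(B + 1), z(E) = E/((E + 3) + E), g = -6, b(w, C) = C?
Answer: -598/3 ≈ -199.33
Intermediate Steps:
r(D) = -5
z(E) = E/(3 + 2*E) (z(E) = E/((3 + E) + E) = E/(3 + 2*E))
x(B) = -7*B*(1 + B) (x(B) = 7*((-B)*(B + 1)) = 7*((-B)*(1 + B)) = 7*(-B*(1 + B)) = -7*B*(1 + B))
(r(11) + x(6))*z(g) = (-5 - 7*6*(1 + 6))*(-6/(3 + 2*(-6))) = (-5 - 7*6*7)*(-6/(3 - 12)) = (-5 - 294)*(-6/(-9)) = -(-1794)*(-1)/9 = -299*⅔ = -598/3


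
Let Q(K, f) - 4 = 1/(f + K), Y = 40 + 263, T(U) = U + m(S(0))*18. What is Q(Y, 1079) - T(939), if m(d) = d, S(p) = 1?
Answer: -1317045/1382 ≈ -953.00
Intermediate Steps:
T(U) = 18 + U (T(U) = U + 1*18 = U + 18 = 18 + U)
Y = 303
Q(K, f) = 4 + 1/(K + f) (Q(K, f) = 4 + 1/(f + K) = 4 + 1/(K + f))
Q(Y, 1079) - T(939) = (1 + 4*303 + 4*1079)/(303 + 1079) - (18 + 939) = (1 + 1212 + 4316)/1382 - 1*957 = (1/1382)*5529 - 957 = 5529/1382 - 957 = -1317045/1382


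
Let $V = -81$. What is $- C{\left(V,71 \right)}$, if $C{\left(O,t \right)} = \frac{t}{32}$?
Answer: $- \frac{71}{32} \approx -2.2188$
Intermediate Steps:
$C{\left(O,t \right)} = \frac{t}{32}$ ($C{\left(O,t \right)} = t \frac{1}{32} = \frac{t}{32}$)
$- C{\left(V,71 \right)} = - \frac{71}{32}$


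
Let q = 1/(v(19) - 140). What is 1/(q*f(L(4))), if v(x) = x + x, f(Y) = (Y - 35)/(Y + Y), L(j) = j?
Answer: 816/31 ≈ 26.323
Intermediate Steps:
f(Y) = (-35 + Y)/(2*Y) (f(Y) = (-35 + Y)/((2*Y)) = (-35 + Y)*(1/(2*Y)) = (-35 + Y)/(2*Y))
v(x) = 2*x
q = -1/102 (q = 1/(2*19 - 140) = 1/(38 - 140) = 1/(-102) = -1/102 ≈ -0.0098039)
1/(q*f(L(4))) = 1/(-(-35 + 4)/(204*4)) = 1/(-(-31)/(204*4)) = 1/(-1/102*(-31/8)) = 1/(31/816) = 816/31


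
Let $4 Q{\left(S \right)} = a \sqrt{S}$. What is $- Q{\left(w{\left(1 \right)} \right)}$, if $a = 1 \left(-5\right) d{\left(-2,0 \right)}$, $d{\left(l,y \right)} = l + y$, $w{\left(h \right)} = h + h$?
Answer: $- \frac{5 \sqrt{2}}{2} \approx -3.5355$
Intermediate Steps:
$w{\left(h \right)} = 2 h$
$a = 10$ ($a = 1 \left(-5\right) \left(-2 + 0\right) = \left(-5\right) \left(-2\right) = 10$)
$Q{\left(S \right)} = \frac{5 \sqrt{S}}{2}$ ($Q{\left(S \right)} = \frac{10 \sqrt{S}}{4} = \frac{5 \sqrt{S}}{2}$)
$- Q{\left(w{\left(1 \right)} \right)} = - \frac{5 \sqrt{2 \cdot 1}}{2} = - \frac{5 \sqrt{2}}{2}$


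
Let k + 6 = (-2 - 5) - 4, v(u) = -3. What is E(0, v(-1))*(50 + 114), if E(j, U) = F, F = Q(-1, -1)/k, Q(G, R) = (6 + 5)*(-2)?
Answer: 3608/17 ≈ 212.24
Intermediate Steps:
Q(G, R) = -22 (Q(G, R) = 11*(-2) = -22)
k = -17 (k = -6 + ((-2 - 5) - 4) = -6 + (-7 - 4) = -6 - 11 = -17)
F = 22/17 (F = -22/(-17) = -22*(-1/17) = 22/17 ≈ 1.2941)
E(j, U) = 22/17
E(0, v(-1))*(50 + 114) = 22*(50 + 114)/17 = (22/17)*164 = 3608/17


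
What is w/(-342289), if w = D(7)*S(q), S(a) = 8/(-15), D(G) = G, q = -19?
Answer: 56/5134335 ≈ 1.0907e-5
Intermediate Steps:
S(a) = -8/15 (S(a) = 8*(-1/15) = -8/15)
w = -56/15 (w = 7*(-8/15) = -56/15 ≈ -3.7333)
w/(-342289) = -56/15/(-342289) = -56/15*(-1/342289) = 56/5134335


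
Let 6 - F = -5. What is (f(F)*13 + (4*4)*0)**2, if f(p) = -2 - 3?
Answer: 4225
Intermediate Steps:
F = 11 (F = 6 - 1*(-5) = 6 + 5 = 11)
f(p) = -5
(f(F)*13 + (4*4)*0)**2 = (-5*13 + (4*4)*0)**2 = (-65 + 16*0)**2 = (-65 + 0)**2 = (-65)**2 = 4225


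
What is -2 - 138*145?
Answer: -20012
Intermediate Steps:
-2 - 138*145 = -2 - 20010 = -20012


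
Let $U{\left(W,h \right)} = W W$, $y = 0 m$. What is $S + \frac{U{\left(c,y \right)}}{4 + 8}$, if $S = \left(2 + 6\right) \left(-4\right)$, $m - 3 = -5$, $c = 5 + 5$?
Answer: $- \frac{71}{3} \approx -23.667$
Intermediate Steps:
$c = 10$
$m = -2$ ($m = 3 - 5 = -2$)
$y = 0$ ($y = 0 \left(-2\right) = 0$)
$U{\left(W,h \right)} = W^{2}$
$S = -32$ ($S = 8 \left(-4\right) = -32$)
$S + \frac{U{\left(c,y \right)}}{4 + 8} = -32 + \frac{10^{2}}{4 + 8} = -32 + \frac{1}{12} \cdot 100 = -32 + \frac{25}{3} = - \frac{71}{3}$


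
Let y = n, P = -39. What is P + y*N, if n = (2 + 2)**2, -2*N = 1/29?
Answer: -1139/29 ≈ -39.276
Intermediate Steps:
N = -1/58 (N = -1/2/29 = -1/2*1/29 = -1/58 ≈ -0.017241)
n = 16 (n = 4**2 = 16)
y = 16
P + y*N = -39 + 16*(-1/58) = -39 - 8/29 = -1139/29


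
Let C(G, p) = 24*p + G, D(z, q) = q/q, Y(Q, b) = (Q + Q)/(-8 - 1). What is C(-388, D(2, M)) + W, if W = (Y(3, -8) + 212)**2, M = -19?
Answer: 398680/9 ≈ 44298.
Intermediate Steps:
Y(Q, b) = -2*Q/9 (Y(Q, b) = (2*Q)/(-9) = (2*Q)*(-1/9) = -2*Q/9)
W = 401956/9 (W = (-2/9*3 + 212)**2 = (-2/3 + 212)**2 = (634/3)**2 = 401956/9 ≈ 44662.)
D(z, q) = 1
C(G, p) = G + 24*p
C(-388, D(2, M)) + W = (-388 + 24*1) + 401956/9 = (-388 + 24) + 401956/9 = -364 + 401956/9 = 398680/9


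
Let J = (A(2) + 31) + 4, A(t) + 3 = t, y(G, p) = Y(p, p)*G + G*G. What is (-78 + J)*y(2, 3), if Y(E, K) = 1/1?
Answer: -264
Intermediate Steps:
Y(E, K) = 1
y(G, p) = G + G**2 (y(G, p) = 1*G + G*G = G + G**2)
A(t) = -3 + t
J = 34 (J = ((-3 + 2) + 31) + 4 = (-1 + 31) + 4 = 30 + 4 = 34)
(-78 + J)*y(2, 3) = (-78 + 34)*(2*(1 + 2)) = -88*3 = -44*6 = -264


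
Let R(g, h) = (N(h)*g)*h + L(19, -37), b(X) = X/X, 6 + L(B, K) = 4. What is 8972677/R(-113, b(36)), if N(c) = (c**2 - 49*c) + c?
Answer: 8972677/5309 ≈ 1690.1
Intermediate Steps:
L(B, K) = -2 (L(B, K) = -6 + 4 = -2)
b(X) = 1
N(c) = c**2 - 48*c
R(g, h) = -2 + g*h**2*(-48 + h) (R(g, h) = ((h*(-48 + h))*g)*h - 2 = (g*h*(-48 + h))*h - 2 = g*h**2*(-48 + h) - 2 = -2 + g*h**2*(-48 + h))
8972677/R(-113, b(36)) = 8972677/(-2 - 113*1**2*(-48 + 1)) = 8972677/(-2 - 113*1*(-47)) = 8972677/(-2 + 5311) = 8972677/5309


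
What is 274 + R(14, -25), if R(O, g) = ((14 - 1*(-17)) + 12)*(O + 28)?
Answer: 2080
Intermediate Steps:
R(O, g) = 1204 + 43*O (R(O, g) = ((14 + 17) + 12)*(28 + O) = (31 + 12)*(28 + O) = 43*(28 + O) = 1204 + 43*O)
274 + R(14, -25) = 274 + (1204 + 43*14) = 274 + (1204 + 602) = 274 + 1806 = 2080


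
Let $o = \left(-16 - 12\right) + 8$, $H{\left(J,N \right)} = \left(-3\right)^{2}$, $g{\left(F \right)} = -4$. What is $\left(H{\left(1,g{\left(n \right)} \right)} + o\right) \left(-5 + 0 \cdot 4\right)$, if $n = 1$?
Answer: $55$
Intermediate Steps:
$H{\left(J,N \right)} = 9$
$o = -20$ ($o = -28 + 8 = -20$)
$\left(H{\left(1,g{\left(n \right)} \right)} + o\right) \left(-5 + 0 \cdot 4\right) = \left(9 - 20\right) \left(-5 + 0 \cdot 4\right) = - 11 \left(-5 + 0\right) = \left(-11\right) \left(-5\right) = 55$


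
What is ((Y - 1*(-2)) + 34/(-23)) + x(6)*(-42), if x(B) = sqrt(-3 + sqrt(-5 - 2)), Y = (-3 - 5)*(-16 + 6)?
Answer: 1852/23 - 42*sqrt(-3 + I*sqrt(7)) ≈ 50.823 - 78.575*I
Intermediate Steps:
Y = 80 (Y = -8*(-10) = 80)
x(B) = sqrt(-3 + I*sqrt(7)) (x(B) = sqrt(-3 + sqrt(-7)) = sqrt(-3 + I*sqrt(7)))
((Y - 1*(-2)) + 34/(-23)) + x(6)*(-42) = ((80 - 1*(-2)) + 34/(-23)) + sqrt(-3 + I*sqrt(7))*(-42) = ((80 + 2) + 34*(-1/23)) - 42*sqrt(-3 + I*sqrt(7)) = (82 - 34/23) - 42*sqrt(-3 + I*sqrt(7)) = 1852/23 - 42*sqrt(-3 + I*sqrt(7))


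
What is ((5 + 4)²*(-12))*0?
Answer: 0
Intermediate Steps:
((5 + 4)²*(-12))*0 = (9²*(-12))*0 = (81*(-12))*0 = -972*0 = 0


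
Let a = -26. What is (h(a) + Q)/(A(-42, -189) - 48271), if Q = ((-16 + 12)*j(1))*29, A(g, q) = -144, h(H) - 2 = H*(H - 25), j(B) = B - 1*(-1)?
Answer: -1096/48415 ≈ -0.022638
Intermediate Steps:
j(B) = 1 + B (j(B) = B + 1 = 1 + B)
h(H) = 2 + H*(-25 + H) (h(H) = 2 + H*(H - 25) = 2 + H*(-25 + H))
Q = -232 (Q = ((-16 + 12)*(1 + 1))*29 = -4*2*29 = -8*29 = -232)
(h(a) + Q)/(A(-42, -189) - 48271) = ((2 + (-26)² - 25*(-26)) - 232)/(-144 - 48271) = ((2 + 676 + 650) - 232)/(-48415) = (1328 - 232)*(-1/48415) = 1096*(-1/48415) = -1096/48415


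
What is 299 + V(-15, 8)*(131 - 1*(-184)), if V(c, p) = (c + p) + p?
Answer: 614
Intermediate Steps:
V(c, p) = c + 2*p
299 + V(-15, 8)*(131 - 1*(-184)) = 299 + (-15 + 2*8)*(131 - 1*(-184)) = 299 + (-15 + 16)*(131 + 184) = 299 + 1*315 = 299 + 315 = 614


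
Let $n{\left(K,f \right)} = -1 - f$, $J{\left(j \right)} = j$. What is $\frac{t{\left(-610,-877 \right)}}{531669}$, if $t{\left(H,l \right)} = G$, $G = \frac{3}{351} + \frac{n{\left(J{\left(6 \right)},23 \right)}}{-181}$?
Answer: $\frac{2989}{11259154413} \approx 2.6547 \cdot 10^{-7}$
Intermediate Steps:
$G = \frac{2989}{21177}$ ($G = \frac{3}{351} + \frac{-1 - 23}{-181} = 3 \cdot \frac{1}{351} + \left(-1 - 23\right) \left(- \frac{1}{181}\right) = \frac{1}{117} - - \frac{24}{181} = \frac{1}{117} + \frac{24}{181} = \frac{2989}{21177} \approx 0.14114$)
$t{\left(H,l \right)} = \frac{2989}{21177}$
$\frac{t{\left(-610,-877 \right)}}{531669} = \frac{2989}{21177 \cdot 531669} = \frac{2989}{21177} \cdot \frac{1}{531669} = \frac{2989}{11259154413}$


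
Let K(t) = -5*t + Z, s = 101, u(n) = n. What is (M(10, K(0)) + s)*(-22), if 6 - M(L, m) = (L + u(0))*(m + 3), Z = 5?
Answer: -594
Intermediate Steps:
K(t) = 5 - 5*t (K(t) = -5*t + 5 = 5 - 5*t)
M(L, m) = 6 - L*(3 + m) (M(L, m) = 6 - (L + 0)*(m + 3) = 6 - L*(3 + m))
(M(10, K(0)) + s)*(-22) = ((6 - 3*10 - 1*10*(5 - 5*0)) + 101)*(-22) = ((6 - 30 - 1*10*(5 + 0)) + 101)*(-22) = ((6 - 30 - 1*10*5) + 101)*(-22) = ((6 - 30 - 50) + 101)*(-22) = (-74 + 101)*(-22) = 27*(-22) = -594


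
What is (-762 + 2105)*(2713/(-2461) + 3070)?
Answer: 10143084051/2461 ≈ 4.1215e+6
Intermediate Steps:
(-762 + 2105)*(2713/(-2461) + 3070) = 1343*(2713*(-1/2461) + 3070) = 1343*(-2713/2461 + 3070) = 1343*(7552557/2461) = 10143084051/2461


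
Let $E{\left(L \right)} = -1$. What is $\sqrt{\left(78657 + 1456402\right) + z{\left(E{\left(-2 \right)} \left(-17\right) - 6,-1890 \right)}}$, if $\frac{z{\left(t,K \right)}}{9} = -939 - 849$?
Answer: $\sqrt{1518967} \approx 1232.5$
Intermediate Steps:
$z{\left(t,K \right)} = -16092$ ($z{\left(t,K \right)} = 9 \left(-939 - 849\right) = 9 \left(-1788\right) = -16092$)
$\sqrt{\left(78657 + 1456402\right) + z{\left(E{\left(-2 \right)} \left(-17\right) - 6,-1890 \right)}} = \sqrt{\left(78657 + 1456402\right) - 16092} = \sqrt{1535059 - 16092} = \sqrt{1518967}$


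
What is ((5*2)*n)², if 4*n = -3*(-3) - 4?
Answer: 625/4 ≈ 156.25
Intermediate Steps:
n = 5/4 (n = (-3*(-3) - 4)/4 = (9 - 4)/4 = (¼)*5 = 5/4 ≈ 1.2500)
((5*2)*n)² = ((5*2)*(5/4))² = (10*(5/4))² = (25/2)² = 625/4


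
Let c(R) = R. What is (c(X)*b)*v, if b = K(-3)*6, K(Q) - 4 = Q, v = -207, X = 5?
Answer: -6210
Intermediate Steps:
K(Q) = 4 + Q
b = 6 (b = (4 - 3)*6 = 1*6 = 6)
(c(X)*b)*v = (5*6)*(-207) = 30*(-207) = -6210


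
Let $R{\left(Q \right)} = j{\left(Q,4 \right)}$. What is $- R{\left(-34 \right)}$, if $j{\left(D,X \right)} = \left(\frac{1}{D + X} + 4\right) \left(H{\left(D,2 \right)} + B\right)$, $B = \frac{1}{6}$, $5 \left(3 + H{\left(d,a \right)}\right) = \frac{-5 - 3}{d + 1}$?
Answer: $\frac{109361}{9900} \approx 11.047$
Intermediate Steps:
$H{\left(d,a \right)} = -3 - \frac{8}{5 \left(1 + d\right)}$ ($H{\left(d,a \right)} = -3 + \frac{\left(-5 - 3\right) \frac{1}{d + 1}}{5} = -3 + \frac{\left(-8\right) \frac{1}{1 + d}}{5} = -3 - \frac{8}{5 \left(1 + d\right)}$)
$B = \frac{1}{6} \approx 0.16667$
$j{\left(D,X \right)} = \left(4 + \frac{1}{D + X}\right) \left(\frac{1}{6} + \frac{-23 - 15 D}{5 \left(1 + D\right)}\right)$ ($j{\left(D,X \right)} = \left(\frac{1}{D + X} + 4\right) \left(\frac{-23 - 15 D}{5 \left(1 + D\right)} + \frac{1}{6}\right) = \left(4 + \frac{1}{D + X}\right) \left(\frac{1}{6} + \frac{-23 - 15 D}{5 \left(1 + D\right)}\right)$)
$R{\left(Q \right)} = \frac{-2261 - 1977 Q - 340 Q^{2}}{30 \left(4 + Q^{2} + 5 Q\right)}$ ($R{\left(Q \right)} = \frac{-133 - 617 Q - 2128 - 340 Q^{2} - 340 Q 4}{30 \left(Q + 4 + Q^{2} + Q 4\right)} = \frac{-133 - 617 Q - 2128 - 340 Q^{2} - 1360 Q}{30 \left(Q + 4 + Q^{2} + 4 Q\right)} = \frac{-2261 - 1977 Q - 340 Q^{2}}{30 \left(4 + Q^{2} + 5 Q\right)}$)
$- R{\left(-34 \right)} = - \frac{-2261 - -67218 - 340 \left(-34\right)^{2}}{30 \left(4 + \left(-34\right)^{2} + 5 \left(-34\right)\right)} = - \frac{-2261 + 67218 - 393040}{30 \left(4 + 1156 - 170\right)} = - \frac{-2261 + 67218 - 393040}{30 \cdot 990} = - \frac{-328083}{30 \cdot 990} = \left(-1\right) \left(- \frac{109361}{9900}\right) = \frac{109361}{9900}$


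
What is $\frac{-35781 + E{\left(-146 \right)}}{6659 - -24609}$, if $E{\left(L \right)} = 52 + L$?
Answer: $- \frac{35875}{31268} \approx -1.1473$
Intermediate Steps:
$\frac{-35781 + E{\left(-146 \right)}}{6659 - -24609} = \frac{-35781 + \left(52 - 146\right)}{6659 - -24609} = \frac{-35781 - 94}{6659 + 24609} = - \frac{35875}{31268}$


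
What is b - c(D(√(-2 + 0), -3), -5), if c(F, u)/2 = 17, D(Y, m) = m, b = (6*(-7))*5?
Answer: -244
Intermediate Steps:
b = -210 (b = -42*5 = -210)
c(F, u) = 34 (c(F, u) = 2*17 = 34)
b - c(D(√(-2 + 0), -3), -5) = -210 - 1*34 = -210 - 34 = -244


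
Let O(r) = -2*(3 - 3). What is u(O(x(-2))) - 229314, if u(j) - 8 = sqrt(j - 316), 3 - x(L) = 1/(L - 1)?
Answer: -229306 + 2*I*sqrt(79) ≈ -2.2931e+5 + 17.776*I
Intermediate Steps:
x(L) = 3 - 1/(-1 + L) (x(L) = 3 - 1/(L - 1) = 3 - 1/(-1 + L))
O(r) = 0 (O(r) = -2*0 = 0)
u(j) = 8 + sqrt(-316 + j) (u(j) = 8 + sqrt(j - 316) = 8 + sqrt(-316 + j))
u(O(x(-2))) - 229314 = (8 + sqrt(-316 + 0)) - 229314 = (8 + sqrt(-316)) - 229314 = (8 + 2*I*sqrt(79)) - 229314 = -229306 + 2*I*sqrt(79)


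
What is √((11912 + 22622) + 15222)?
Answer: 2*√12439 ≈ 223.06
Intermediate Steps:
√((11912 + 22622) + 15222) = √(34534 + 15222) = √49756 = 2*√12439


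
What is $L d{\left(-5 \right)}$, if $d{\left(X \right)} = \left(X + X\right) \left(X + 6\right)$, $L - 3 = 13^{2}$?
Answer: $-1720$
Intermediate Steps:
$L = 172$ ($L = 3 + 13^{2} = 3 + 169 = 172$)
$d{\left(X \right)} = 2 X \left(6 + X\right)$
$L d{\left(-5 \right)} = 172 \cdot 2 \left(-5\right) \left(6 - 5\right) = 172 \cdot 2 \left(-5\right) 1 = 172 \left(-10\right) = -1720$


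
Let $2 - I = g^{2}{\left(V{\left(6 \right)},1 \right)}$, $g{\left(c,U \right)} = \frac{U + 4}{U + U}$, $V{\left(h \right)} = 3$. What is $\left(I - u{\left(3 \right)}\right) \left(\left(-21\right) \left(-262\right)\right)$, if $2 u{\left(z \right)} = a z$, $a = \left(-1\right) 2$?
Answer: $- \frac{13755}{2} \approx -6877.5$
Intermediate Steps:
$g{\left(c,U \right)} = \frac{4 + U}{2 U}$
$a = -2$
$u{\left(z \right)} = - z$ ($u{\left(z \right)} = \frac{\left(-2\right) z}{2} = - z$)
$I = - \frac{17}{4}$ ($I = 2 - \left(\frac{4 + 1}{2 \cdot 1}\right)^{2} = 2 - \left(\frac{1}{2} \cdot 1 \cdot 5\right)^{2} = 2 - \left(\frac{5}{2}\right)^{2} = 2 - \frac{25}{4} = - \frac{17}{4} \approx -4.25$)
$\left(I - u{\left(3 \right)}\right) \left(\left(-21\right) \left(-262\right)\right) = \left(- \frac{17}{4} - \left(-1\right) 3\right) \left(\left(-21\right) \left(-262\right)\right) = \left(- \frac{17}{4} - -3\right) 5502 = \left(- \frac{17}{4} + 3\right) 5502 = \left(- \frac{5}{4}\right) 5502 = - \frac{13755}{2}$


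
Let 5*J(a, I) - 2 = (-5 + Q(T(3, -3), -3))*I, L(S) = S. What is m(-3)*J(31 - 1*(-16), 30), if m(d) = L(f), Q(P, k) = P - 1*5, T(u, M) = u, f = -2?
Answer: 416/5 ≈ 83.200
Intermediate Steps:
Q(P, k) = -5 + P (Q(P, k) = P - 5 = -5 + P)
m(d) = -2
J(a, I) = 2/5 - 7*I/5 (J(a, I) = 2/5 + ((-5 + (-5 + 3))*I)/5 = 2/5 + ((-5 - 2)*I)/5 = 2/5 + (-7*I)/5 = 2/5 - 7*I/5)
m(-3)*J(31 - 1*(-16), 30) = -2*(2/5 - 7/5*30) = -2*(2/5 - 42) = -2*(-208/5) = 416/5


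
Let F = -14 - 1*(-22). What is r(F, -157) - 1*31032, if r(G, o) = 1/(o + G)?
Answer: -4623769/149 ≈ -31032.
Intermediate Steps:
F = 8 (F = -14 + 22 = 8)
r(G, o) = 1/(G + o)
r(F, -157) - 1*31032 = 1/(8 - 157) - 1*31032 = 1/(-149) - 31032 = -1/149 - 31032 = -4623769/149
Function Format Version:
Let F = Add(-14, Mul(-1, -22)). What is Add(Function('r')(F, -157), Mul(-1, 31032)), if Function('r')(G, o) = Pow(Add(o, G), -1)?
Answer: Rational(-4623769, 149) ≈ -31032.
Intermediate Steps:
F = 8 (F = Add(-14, 22) = 8)
Function('r')(G, o) = Pow(Add(G, o), -1)
Add(Function('r')(F, -157), Mul(-1, 31032)) = Add(Pow(Add(8, -157), -1), Mul(-1, 31032)) = Add(Pow(-149, -1), -31032) = Add(Rational(-1, 149), -31032) = Rational(-4623769, 149)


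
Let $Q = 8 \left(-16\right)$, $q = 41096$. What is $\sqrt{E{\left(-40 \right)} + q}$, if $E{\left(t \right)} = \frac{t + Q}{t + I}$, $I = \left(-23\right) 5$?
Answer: $\frac{16 \sqrt{3856865}}{155} \approx 202.72$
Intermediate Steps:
$I = -115$
$Q = -128$
$E{\left(t \right)} = \frac{-128 + t}{-115 + t}$ ($E{\left(t \right)} = \frac{t - 128}{t - 115} = \frac{-128 + t}{-115 + t}$)
$\sqrt{E{\left(-40 \right)} + q} = \sqrt{\frac{-128 - 40}{-115 - 40} + 41096} = \sqrt{\frac{1}{-155} \left(-168\right) + 41096} = \sqrt{\left(- \frac{1}{155}\right) \left(-168\right) + 41096} = \sqrt{\frac{168}{155} + 41096} = \sqrt{\frac{6370048}{155}} = \frac{16 \sqrt{3856865}}{155}$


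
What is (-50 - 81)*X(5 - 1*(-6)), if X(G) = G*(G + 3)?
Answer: -20174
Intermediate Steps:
X(G) = G*(3 + G)
(-50 - 81)*X(5 - 1*(-6)) = (-50 - 81)*((5 - 1*(-6))*(3 + (5 - 1*(-6)))) = -131*(5 + 6)*(3 + (5 + 6)) = -1441*(3 + 11) = -1441*14 = -131*154 = -20174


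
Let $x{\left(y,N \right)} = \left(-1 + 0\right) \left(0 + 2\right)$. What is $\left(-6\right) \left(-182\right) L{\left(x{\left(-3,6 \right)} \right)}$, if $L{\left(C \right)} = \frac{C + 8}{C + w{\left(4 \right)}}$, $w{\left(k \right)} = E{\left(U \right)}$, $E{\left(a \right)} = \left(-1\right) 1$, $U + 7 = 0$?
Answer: $-2184$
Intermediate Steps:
$U = -7$ ($U = -7 + 0 = -7$)
$E{\left(a \right)} = -1$
$w{\left(k \right)} = -1$
$x{\left(y,N \right)} = -2$ ($x{\left(y,N \right)} = \left(-1\right) 2 = -2$)
$L{\left(C \right)} = \frac{8 + C}{-1 + C}$ ($L{\left(C \right)} = \frac{C + 8}{C - 1} = \frac{8 + C}{-1 + C}$)
$\left(-6\right) \left(-182\right) L{\left(x{\left(-3,6 \right)} \right)} = \left(-6\right) \left(-182\right) \frac{8 - 2}{-1 - 2} = 1092 \frac{1}{-3} \cdot 6 = 1092 \left(\left(- \frac{1}{3}\right) 6\right) = 1092 \left(-2\right) = -2184$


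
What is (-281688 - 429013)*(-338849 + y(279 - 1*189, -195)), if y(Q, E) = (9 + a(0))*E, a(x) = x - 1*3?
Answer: 241651843319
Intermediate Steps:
a(x) = -3 + x (a(x) = x - 3 = -3 + x)
y(Q, E) = 6*E (y(Q, E) = (9 + (-3 + 0))*E = (9 - 3)*E = 6*E)
(-281688 - 429013)*(-338849 + y(279 - 1*189, -195)) = (-281688 - 429013)*(-338849 + 6*(-195)) = -710701*(-338849 - 1170) = -710701*(-340019) = 241651843319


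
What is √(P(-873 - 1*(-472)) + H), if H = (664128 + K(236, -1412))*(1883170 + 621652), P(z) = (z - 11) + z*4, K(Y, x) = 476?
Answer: 2*√416178679618 ≈ 1.2902e+6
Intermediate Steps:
P(z) = -11 + 5*z (P(z) = (-11 + z) + 4*z = -11 + 5*z)
H = 1664714720488 (H = (664128 + 476)*(1883170 + 621652) = 664604*2504822 = 1664714720488)
√(P(-873 - 1*(-472)) + H) = √((-11 + 5*(-873 - 1*(-472))) + 1664714720488) = √((-11 + 5*(-873 + 472)) + 1664714720488) = √((-11 + 5*(-401)) + 1664714720488) = √((-11 - 2005) + 1664714720488) = √(-2016 + 1664714720488) = √1664714718472 = 2*√416178679618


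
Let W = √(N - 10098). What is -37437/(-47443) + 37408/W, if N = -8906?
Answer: 37437/47443 - 18704*I*√4751/4751 ≈ 0.78909 - 271.36*I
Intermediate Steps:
W = 2*I*√4751 (W = √(-8906 - 10098) = √(-19004) = 2*I*√4751 ≈ 137.85*I)
-37437/(-47443) + 37408/W = -37437/(-47443) + 37408/((2*I*√4751)) = -37437*(-1/47443) + 37408*(-I*√4751/9502) = 37437/47443 - 18704*I*√4751/4751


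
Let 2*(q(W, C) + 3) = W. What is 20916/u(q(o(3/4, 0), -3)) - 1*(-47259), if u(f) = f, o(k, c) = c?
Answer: 40287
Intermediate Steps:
q(W, C) = -3 + W/2
20916/u(q(o(3/4, 0), -3)) - 1*(-47259) = 20916/(-3 + (½)*0) - 1*(-47259) = 20916/(-3 + 0) + 47259 = 20916/(-3) + 47259 = 20916*(-⅓) + 47259 = -6972 + 47259 = 40287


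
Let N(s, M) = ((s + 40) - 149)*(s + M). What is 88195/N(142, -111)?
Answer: 2845/33 ≈ 86.212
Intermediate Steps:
N(s, M) = (-109 + s)*(M + s) (N(s, M) = ((40 + s) - 149)*(M + s) = (-109 + s)*(M + s))
88195/N(142, -111) = 88195/(142² - 109*(-111) - 109*142 - 111*142) = 88195/(20164 + 12099 - 15478 - 15762) = 88195/1023 = 88195*(1/1023) = 2845/33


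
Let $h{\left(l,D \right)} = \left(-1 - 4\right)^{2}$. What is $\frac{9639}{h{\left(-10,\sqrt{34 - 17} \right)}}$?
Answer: $\frac{9639}{25} \approx 385.56$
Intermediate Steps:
$h{\left(l,D \right)} = 25$ ($h{\left(l,D \right)} = \left(-5\right)^{2} = 25$)
$\frac{9639}{h{\left(-10,\sqrt{34 - 17} \right)}} = \frac{9639}{25}$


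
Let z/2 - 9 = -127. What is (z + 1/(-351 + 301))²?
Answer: 139263601/2500 ≈ 55705.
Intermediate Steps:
z = -236 (z = 18 + 2*(-127) = 18 - 254 = -236)
(z + 1/(-351 + 301))² = (-236 + 1/(-351 + 301))² = (-236 + 1/(-50))² = (-236 - 1/50)² = (-11801/50)² = 139263601/2500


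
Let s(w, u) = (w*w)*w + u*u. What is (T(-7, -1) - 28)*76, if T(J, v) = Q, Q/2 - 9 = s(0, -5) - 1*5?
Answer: 2280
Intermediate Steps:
s(w, u) = u**2 + w**3 (s(w, u) = w**2*w + u**2 = w**3 + u**2 = u**2 + w**3)
Q = 58 (Q = 18 + 2*(((-5)**2 + 0**3) - 1*5) = 18 + 2*((25 + 0) - 5) = 18 + 2*(25 - 5) = 18 + 2*20 = 18 + 40 = 58)
T(J, v) = 58
(T(-7, -1) - 28)*76 = (58 - 28)*76 = 30*76 = 2280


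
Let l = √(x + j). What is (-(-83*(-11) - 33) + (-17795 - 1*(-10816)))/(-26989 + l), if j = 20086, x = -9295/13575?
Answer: 19857561585/68192002996 + 271*√148053378165/68192002996 ≈ 0.29273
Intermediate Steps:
x = -1859/2715 (x = -9295*1/13575 = -1859/2715 ≈ -0.68471)
l = √148053378165/2715 (l = √(-1859/2715 + 20086) = √(54531631/2715) = √148053378165/2715 ≈ 141.72)
(-(-83*(-11) - 33) + (-17795 - 1*(-10816)))/(-26989 + l) = (-(-83*(-11) - 33) + (-17795 - 1*(-10816)))/(-26989 + √148053378165/2715) = (-(913 - 33) + (-17795 + 10816))/(-26989 + √148053378165/2715) = (-1*880 - 6979)/(-26989 + √148053378165/2715) = (-880 - 6979)/(-26989 + √148053378165/2715) = -7859/(-26989 + √148053378165/2715)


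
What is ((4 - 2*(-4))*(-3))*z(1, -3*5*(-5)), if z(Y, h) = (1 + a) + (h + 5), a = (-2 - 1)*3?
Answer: -2592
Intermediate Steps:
a = -9 (a = -3*3 = -9)
z(Y, h) = -3 + h (z(Y, h) = (1 - 9) + (h + 5) = -8 + (5 + h) = -3 + h)
((4 - 2*(-4))*(-3))*z(1, -3*5*(-5)) = ((4 - 2*(-4))*(-3))*(-3 - 3*5*(-5)) = ((4 + 8)*(-3))*(-3 - 15*(-5)) = (12*(-3))*(-3 + 75) = -36*72 = -2592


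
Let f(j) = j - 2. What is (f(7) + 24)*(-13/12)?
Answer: -377/12 ≈ -31.417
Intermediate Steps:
f(j) = -2 + j
(f(7) + 24)*(-13/12) = ((-2 + 7) + 24)*(-13/12) = (5 + 24)*(-13*1/12) = 29*(-13/12) = -377/12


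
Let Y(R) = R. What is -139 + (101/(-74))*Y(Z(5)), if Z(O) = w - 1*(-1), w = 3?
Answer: -5345/37 ≈ -144.46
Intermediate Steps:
Z(O) = 4 (Z(O) = 3 - 1*(-1) = 3 + 1 = 4)
-139 + (101/(-74))*Y(Z(5)) = -139 + (101/(-74))*4 = -139 + (101*(-1/74))*4 = -139 - 101/74*4 = -139 - 202/37 = -5345/37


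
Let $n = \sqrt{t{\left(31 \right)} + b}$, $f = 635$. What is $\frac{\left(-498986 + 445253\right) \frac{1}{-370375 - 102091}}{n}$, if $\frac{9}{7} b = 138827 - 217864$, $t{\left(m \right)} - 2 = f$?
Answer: $- \frac{161199 i \sqrt{11174}}{36955345588} \approx - 0.00046109 i$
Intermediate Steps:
$t{\left(m \right)} = 637$ ($t{\left(m \right)} = 2 + 635 = 637$)
$b = - \frac{553259}{9}$ ($b = \frac{7 \left(138827 - 217864\right)}{9} = \frac{7}{9} \left(-79037\right) = - \frac{553259}{9} \approx -61473.0$)
$n = \frac{7 i \sqrt{11174}}{3}$ ($n = \sqrt{637 - \frac{553259}{9}} = \sqrt{- \frac{547526}{9}} = \frac{7 i \sqrt{11174}}{3} \approx 246.65 i$)
$\frac{\left(-498986 + 445253\right) \frac{1}{-370375 - 102091}}{n} = \frac{\left(-498986 + 445253\right) \frac{1}{-370375 - 102091}}{\frac{7}{3} i \sqrt{11174}} = - \frac{53733}{-472466} \left(- \frac{3 i \sqrt{11174}}{78218}\right) = \left(-53733\right) \left(- \frac{1}{472466}\right) \left(- \frac{3 i \sqrt{11174}}{78218}\right) = \frac{53733 \left(- \frac{3 i \sqrt{11174}}{78218}\right)}{472466} = - \frac{161199 i \sqrt{11174}}{36955345588}$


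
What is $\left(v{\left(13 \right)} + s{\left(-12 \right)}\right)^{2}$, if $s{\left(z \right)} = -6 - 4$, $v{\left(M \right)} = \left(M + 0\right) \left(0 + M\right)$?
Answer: $25281$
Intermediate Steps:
$v{\left(M \right)} = M^{2}$ ($v{\left(M \right)} = M M = M^{2}$)
$s{\left(z \right)} = -10$
$\left(v{\left(13 \right)} + s{\left(-12 \right)}\right)^{2} = \left(13^{2} - 10\right)^{2} = \left(169 - 10\right)^{2} = 159^{2} = 25281$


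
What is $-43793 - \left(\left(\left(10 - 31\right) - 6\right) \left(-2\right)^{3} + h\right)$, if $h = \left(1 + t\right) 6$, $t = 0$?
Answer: $-44015$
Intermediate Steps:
$h = 6$ ($h = \left(1 + 0\right) 6 = 1 \cdot 6 = 6$)
$-43793 - \left(\left(\left(10 - 31\right) - 6\right) \left(-2\right)^{3} + h\right) = -43793 - \left(\left(\left(10 - 31\right) - 6\right) \left(-2\right)^{3} + 6\right) = -43793 - \left(\left(-21 - 6\right) \left(-8\right) + 6\right) = -43793 - \left(\left(-27\right) \left(-8\right) + 6\right) = -43793 - \left(216 + 6\right) = -43793 - 222 = -44015$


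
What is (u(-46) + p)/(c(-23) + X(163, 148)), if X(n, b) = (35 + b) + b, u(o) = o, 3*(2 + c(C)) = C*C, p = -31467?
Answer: -94539/1516 ≈ -62.361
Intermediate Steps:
c(C) = -2 + C²/3 (c(C) = -2 + (C*C)/3 = -2 + C²/3)
X(n, b) = 35 + 2*b
(u(-46) + p)/(c(-23) + X(163, 148)) = (-46 - 31467)/((-2 + (⅓)*(-23)²) + (35 + 2*148)) = -31513/((-2 + (⅓)*529) + (35 + 296)) = -31513/((-2 + 529/3) + 331) = -31513/(523/3 + 331) = -31513/1516/3 = -31513*3/1516 = -94539/1516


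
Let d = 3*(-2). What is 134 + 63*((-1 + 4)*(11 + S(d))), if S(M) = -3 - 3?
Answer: 1079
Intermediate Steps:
d = -6
S(M) = -6
134 + 63*((-1 + 4)*(11 + S(d))) = 134 + 63*((-1 + 4)*(11 - 6)) = 134 + 63*(3*5) = 134 + 63*15 = 134 + 945 = 1079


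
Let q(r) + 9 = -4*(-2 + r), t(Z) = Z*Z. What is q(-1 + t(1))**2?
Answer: 1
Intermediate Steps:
t(Z) = Z**2
q(r) = -1 - 4*r (q(r) = -9 - 4*(-2 + r) = -9 + (8 - 4*r) = -1 - 4*r)
q(-1 + t(1))**2 = (-1 - 4*(-1 + 1**2))**2 = (-1 - 4*(-1 + 1))**2 = (-1 - 4*0)**2 = (-1 + 0)**2 = (-1)**2 = 1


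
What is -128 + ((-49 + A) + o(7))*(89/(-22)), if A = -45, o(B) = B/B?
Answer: 5461/22 ≈ 248.23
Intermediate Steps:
o(B) = 1
-128 + ((-49 + A) + o(7))*(89/(-22)) = -128 + ((-49 - 45) + 1)*(89/(-22)) = -128 + (-94 + 1)*(89*(-1/22)) = -128 - 93*(-89/22) = -128 + 8277/22 = 5461/22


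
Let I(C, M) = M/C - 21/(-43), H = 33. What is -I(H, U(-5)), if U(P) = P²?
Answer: -1768/1419 ≈ -1.2459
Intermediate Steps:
I(C, M) = 21/43 + M/C (I(C, M) = M/C - 21*(-1/43) = M/C + 21/43 = 21/43 + M/C)
-I(H, U(-5)) = -(21/43 + (-5)²/33) = -(21/43 + 25*(1/33)) = -(21/43 + 25/33) = -1*1768/1419 = -1768/1419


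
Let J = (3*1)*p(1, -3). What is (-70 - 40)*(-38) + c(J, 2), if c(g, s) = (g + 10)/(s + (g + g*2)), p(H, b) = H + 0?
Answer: 45993/11 ≈ 4181.2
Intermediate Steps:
p(H, b) = H
J = 3 (J = (3*1)*1 = 3*1 = 3)
c(g, s) = (10 + g)/(s + 3*g) (c(g, s) = (10 + g)/(s + (g + 2*g)) = (10 + g)/(s + 3*g))
(-70 - 40)*(-38) + c(J, 2) = (-70 - 40)*(-38) + (10 + 3)/(2 + 3*3) = -110*(-38) + 13/(2 + 9) = 4180 + 13/11 = 45993/11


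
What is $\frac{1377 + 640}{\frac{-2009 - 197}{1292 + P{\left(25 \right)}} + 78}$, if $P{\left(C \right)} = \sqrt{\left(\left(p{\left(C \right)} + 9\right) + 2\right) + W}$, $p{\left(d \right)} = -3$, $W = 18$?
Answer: $\frac{64216445251}{2428971679} - \frac{2224751 \sqrt{26}}{4857943358} \approx 26.435$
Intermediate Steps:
$P{\left(C \right)} = \sqrt{26}$ ($P{\left(C \right)} = \sqrt{\left(\left(-3 + 9\right) + 2\right) + 18} = \sqrt{\left(6 + 2\right) + 18} = \sqrt{8 + 18} = \sqrt{26}$)
$\frac{1377 + 640}{\frac{-2009 - 197}{1292 + P{\left(25 \right)}} + 78} = \frac{1377 + 640}{\frac{-2009 - 197}{1292 + \sqrt{26}} + 78} = \frac{2017}{- \frac{2206}{1292 + \sqrt{26}} + 78} = \frac{2017}{78 - \frac{2206}{1292 + \sqrt{26}}}$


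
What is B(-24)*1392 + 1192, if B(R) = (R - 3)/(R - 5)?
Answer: 2488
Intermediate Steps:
B(R) = (-3 + R)/(-5 + R)
B(-24)*1392 + 1192 = ((-3 - 24)/(-5 - 24))*1392 + 1192 = (-27/(-29))*1392 + 1192 = -1/29*(-27)*1392 + 1192 = (27/29)*1392 + 1192 = 1296 + 1192 = 2488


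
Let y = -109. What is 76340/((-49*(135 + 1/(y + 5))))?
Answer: -7939360/687911 ≈ -11.541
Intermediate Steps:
76340/((-49*(135 + 1/(y + 5)))) = 76340/((-49*(135 + 1/(-109 + 5)))) = 76340/((-49*(135 + 1/(-104)))) = 76340/((-49*(135 - 1/104))) = 76340/((-49*14039/104)) = 76340/(-687911/104) = 76340*(-104/687911) = -7939360/687911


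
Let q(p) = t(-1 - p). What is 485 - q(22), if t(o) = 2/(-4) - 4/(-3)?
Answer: 2905/6 ≈ 484.17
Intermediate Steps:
t(o) = 5/6 (t(o) = 2*(-1/4) - 4*(-1/3) = -1/2 + 4/3 = 5/6)
q(p) = 5/6
485 - q(22) = 485 - 1*5/6 = 485 - 5/6 = 2905/6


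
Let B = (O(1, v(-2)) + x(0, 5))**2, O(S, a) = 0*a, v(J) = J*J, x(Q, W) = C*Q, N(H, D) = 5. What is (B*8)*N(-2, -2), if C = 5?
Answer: 0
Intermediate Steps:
x(Q, W) = 5*Q
v(J) = J**2
O(S, a) = 0
B = 0 (B = (0 + 5*0)**2 = (0 + 0)**2 = 0**2 = 0)
(B*8)*N(-2, -2) = (0*8)*5 = 0*5 = 0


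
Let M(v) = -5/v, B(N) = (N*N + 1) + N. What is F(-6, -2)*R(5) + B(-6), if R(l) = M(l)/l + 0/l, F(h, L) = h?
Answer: 161/5 ≈ 32.200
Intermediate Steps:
B(N) = 1 + N + N² (B(N) = (N² + 1) + N = (1 + N²) + N = 1 + N + N²)
R(l) = -5/l² (R(l) = (-5/l)/l + 0/l = -5/l² + 0 = -5/l²)
F(-6, -2)*R(5) + B(-6) = -(-30)/5² + (1 - 6 + (-6)²) = -(-30)/25 + (1 - 6 + 36) = -6*(-⅕) + 31 = 6/5 + 31 = 161/5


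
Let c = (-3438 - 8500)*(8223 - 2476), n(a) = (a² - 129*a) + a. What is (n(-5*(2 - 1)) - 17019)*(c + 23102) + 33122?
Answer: 1121632319858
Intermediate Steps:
n(a) = a² - 128*a
c = -68607686 (c = -11938*5747 = -68607686)
(n(-5*(2 - 1)) - 17019)*(c + 23102) + 33122 = ((-5*(2 - 1))*(-128 - 5*(2 - 1)) - 17019)*(-68607686 + 23102) + 33122 = ((-5*1)*(-128 - 5*1) - 17019)*(-68584584) + 33122 = (-5*(-128 - 5) - 17019)*(-68584584) + 33122 = (-5*(-133) - 17019)*(-68584584) + 33122 = (665 - 17019)*(-68584584) + 33122 = -16354*(-68584584) + 33122 = 1121632286736 + 33122 = 1121632319858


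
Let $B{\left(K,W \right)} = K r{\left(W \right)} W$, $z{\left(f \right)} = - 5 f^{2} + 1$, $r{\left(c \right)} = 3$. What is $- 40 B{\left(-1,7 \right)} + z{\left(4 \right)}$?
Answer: $761$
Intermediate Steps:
$z{\left(f \right)} = 1 - 5 f^{2}$
$B{\left(K,W \right)} = 3 K W$ ($B{\left(K,W \right)} = K 3 W = 3 K W$)
$- 40 B{\left(-1,7 \right)} + z{\left(4 \right)} = - 40 \cdot 3 \left(-1\right) 7 + \left(1 - 5 \cdot 4^{2}\right) = \left(-40\right) \left(-21\right) + \left(1 - 80\right) = 840 + \left(1 - 80\right) = 840 - 79 = 761$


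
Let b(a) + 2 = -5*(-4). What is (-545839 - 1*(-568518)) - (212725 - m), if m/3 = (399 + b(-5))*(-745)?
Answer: -1122041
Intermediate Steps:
b(a) = 18 (b(a) = -2 - 5*(-4) = -2 + 20 = 18)
m = -931995 (m = 3*((399 + 18)*(-745)) = 3*(417*(-745)) = 3*(-310665) = -931995)
(-545839 - 1*(-568518)) - (212725 - m) = (-545839 - 1*(-568518)) - (212725 - 1*(-931995)) = (-545839 + 568518) - (212725 + 931995) = 22679 - 1*1144720 = 22679 - 1144720 = -1122041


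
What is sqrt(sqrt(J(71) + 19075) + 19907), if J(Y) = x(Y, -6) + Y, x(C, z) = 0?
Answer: sqrt(19907 + sqrt(19146)) ≈ 141.58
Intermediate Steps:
J(Y) = Y (J(Y) = 0 + Y = Y)
sqrt(sqrt(J(71) + 19075) + 19907) = sqrt(sqrt(71 + 19075) + 19907) = sqrt(sqrt(19146) + 19907) = sqrt(19907 + sqrt(19146))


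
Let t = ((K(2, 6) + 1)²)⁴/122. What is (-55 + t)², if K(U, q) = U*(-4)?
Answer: 33155611964281/14884 ≈ 2.2276e+9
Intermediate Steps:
K(U, q) = -4*U
t = 5764801/122 (t = ((-4*2 + 1)²)⁴/122 = ((-8 + 1)²)⁴*(1/122) = ((-7)²)⁴*(1/122) = 49⁴*(1/122) = 5764801*(1/122) = 5764801/122 ≈ 47252.)
(-55 + t)² = (-55 + 5764801/122)² = (5758091/122)² = 33155611964281/14884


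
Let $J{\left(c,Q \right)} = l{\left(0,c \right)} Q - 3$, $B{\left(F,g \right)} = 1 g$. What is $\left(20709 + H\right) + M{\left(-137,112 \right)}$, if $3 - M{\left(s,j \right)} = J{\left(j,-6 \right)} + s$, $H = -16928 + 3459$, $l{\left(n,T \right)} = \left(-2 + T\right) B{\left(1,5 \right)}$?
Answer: $10683$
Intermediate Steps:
$B{\left(F,g \right)} = g$
$l{\left(n,T \right)} = -10 + 5 T$ ($l{\left(n,T \right)} = \left(-2 + T\right) 5 = -10 + 5 T$)
$H = -13469$
$J{\left(c,Q \right)} = -3 + Q \left(-10 + 5 c\right)$ ($J{\left(c,Q \right)} = \left(-10 + 5 c\right) Q - 3 = Q \left(-10 + 5 c\right) - 3 = -3 + Q \left(-10 + 5 c\right)$)
$M{\left(s,j \right)} = -54 - s + 30 j$ ($M{\left(s,j \right)} = 3 - \left(\left(-3 + 5 \left(-6\right) \left(-2 + j\right)\right) + s\right) = 3 - \left(\left(-3 - \left(-60 + 30 j\right)\right) + s\right) = 3 - \left(\left(57 - 30 j\right) + s\right) = 3 - \left(57 + s - 30 j\right) = -54 - s + 30 j$)
$\left(20709 + H\right) + M{\left(-137,112 \right)} = \left(20709 - 13469\right) - -3443 = 7240 + \left(-54 + 137 + 3360\right) = 7240 + 3443 = 10683$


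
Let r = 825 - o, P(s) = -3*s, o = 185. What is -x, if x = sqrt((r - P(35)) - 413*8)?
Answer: -I*sqrt(2559) ≈ -50.587*I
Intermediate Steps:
r = 640 (r = 825 - 1*185 = 825 - 185 = 640)
x = I*sqrt(2559) (x = sqrt((640 - (-3)*35) - 413*8) = sqrt((640 - 1*(-105)) - 3304) = sqrt((640 + 105) - 3304) = sqrt(745 - 3304) = sqrt(-2559) = I*sqrt(2559) ≈ 50.587*I)
-x = -I*sqrt(2559)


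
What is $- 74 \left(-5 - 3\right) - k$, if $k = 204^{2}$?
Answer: $-41024$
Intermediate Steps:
$k = 41616$
$- 74 \left(-5 - 3\right) - k = - 74 \left(-5 - 3\right) - 41616 = \left(-74\right) \left(-8\right) - 41616 = 592 - 41616 = -41024$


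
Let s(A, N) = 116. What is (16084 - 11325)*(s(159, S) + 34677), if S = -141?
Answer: 165579887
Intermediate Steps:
(16084 - 11325)*(s(159, S) + 34677) = (16084 - 11325)*(116 + 34677) = 4759*34793 = 165579887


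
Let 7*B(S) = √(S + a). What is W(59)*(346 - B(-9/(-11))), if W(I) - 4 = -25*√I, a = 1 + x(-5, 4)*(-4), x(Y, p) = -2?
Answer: 2*(4 - 25*√59)*(13321 - 3*√33)/77 ≈ -64974.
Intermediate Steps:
a = 9 (a = 1 - 2*(-4) = 1 + 8 = 9)
W(I) = 4 - 25*√I
B(S) = √(9 + S)/7 (B(S) = √(S + 9)/7 = √(9 + S)/7)
W(59)*(346 - B(-9/(-11))) = (4 - 25*√59)*(346 - √(9 - 9/(-11))/7) = (4 - 25*√59)*(346 - √(9 - 9*(-1/11))/7) = (4 - 25*√59)*(346 - √(9 + 9/11)/7) = (4 - 25*√59)*(346 - √(108/11)/7) = (4 - 25*√59)*(346 - 6*√33/11/7) = (4 - 25*√59)*(346 - 6*√33/77)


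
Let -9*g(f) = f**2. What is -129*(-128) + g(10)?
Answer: 148508/9 ≈ 16501.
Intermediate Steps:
g(f) = -f**2/9
-129*(-128) + g(10) = -129*(-128) - 1/9*10**2 = 16512 - 1/9*100 = 16512 - 100/9 = 148508/9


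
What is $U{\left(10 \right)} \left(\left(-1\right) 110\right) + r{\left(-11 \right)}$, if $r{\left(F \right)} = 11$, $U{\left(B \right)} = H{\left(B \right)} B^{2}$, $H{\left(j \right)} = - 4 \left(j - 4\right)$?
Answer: $264011$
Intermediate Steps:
$H{\left(j \right)} = 16 - 4 j$ ($H{\left(j \right)} = - 4 \left(-4 + j\right) = 16 - 4 j$)
$U{\left(B \right)} = B^{2} \left(16 - 4 B\right)$ ($U{\left(B \right)} = \left(16 - 4 B\right) B^{2} = B^{2} \left(16 - 4 B\right)$)
$U{\left(10 \right)} \left(\left(-1\right) 110\right) + r{\left(-11 \right)} = 4 \cdot 10^{2} \left(4 - 10\right) \left(\left(-1\right) 110\right) + 11 = 4 \cdot 100 \left(4 - 10\right) \left(-110\right) + 11 = 4 \cdot 100 \left(-6\right) \left(-110\right) + 11 = \left(-2400\right) \left(-110\right) + 11 = 264000 + 11 = 264011$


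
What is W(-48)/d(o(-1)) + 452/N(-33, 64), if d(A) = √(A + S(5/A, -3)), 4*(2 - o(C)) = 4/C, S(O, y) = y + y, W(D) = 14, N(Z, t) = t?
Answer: 113/16 - 14*I*√3/3 ≈ 7.0625 - 8.0829*I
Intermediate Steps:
S(O, y) = 2*y
o(C) = 2 - 1/C
d(A) = √(-6 + A) (d(A) = √(A + 2*(-3)) = √(A - 6) = √(-6 + A))
W(-48)/d(o(-1)) + 452/N(-33, 64) = 14/(√(-6 + (2 - 1/(-1)))) + 452/64 = 14/(√(-6 + (2 - 1*(-1)))) + 452*(1/64) = 14/(√(-6 + (2 + 1))) + 113/16 = 14/(√(-6 + 3)) + 113/16 = 14/(√(-3)) + 113/16 = 14/((I*√3)) + 113/16 = 14*(-I*√3/3) + 113/16 = -14*I*√3/3 + 113/16 = 113/16 - 14*I*√3/3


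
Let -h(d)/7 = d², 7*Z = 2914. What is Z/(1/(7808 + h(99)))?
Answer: -177168286/7 ≈ -2.5310e+7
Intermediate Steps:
Z = 2914/7 (Z = (⅐)*2914 = 2914/7 ≈ 416.29)
h(d) = -7*d²
Z/(1/(7808 + h(99))) = 2914/(7*(1/(7808 - 7*99²))) = 2914/(7*(1/(7808 - 7*9801))) = 2914/(7*(1/(7808 - 68607))) = 2914/(7*(1/(-60799))) = 2914/(7*(-1/60799)) = (2914/7)*(-60799) = -177168286/7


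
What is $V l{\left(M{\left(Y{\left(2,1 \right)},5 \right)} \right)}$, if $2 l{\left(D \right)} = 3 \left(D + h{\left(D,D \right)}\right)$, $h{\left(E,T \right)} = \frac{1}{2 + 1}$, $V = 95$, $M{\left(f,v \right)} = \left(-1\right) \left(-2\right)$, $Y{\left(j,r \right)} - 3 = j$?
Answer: $\frac{665}{2} \approx 332.5$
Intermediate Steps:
$Y{\left(j,r \right)} = 3 + j$
$M{\left(f,v \right)} = 2$
$h{\left(E,T \right)} = \frac{1}{3}$
$l{\left(D \right)} = \frac{1}{2} + \frac{3 D}{2}$ ($l{\left(D \right)} = \frac{3 \left(D + \frac{1}{3}\right)}{2} = \frac{3 \left(\frac{1}{3} + D\right)}{2} = \frac{1 + 3 D}{2} = \frac{1}{2} + \frac{3 D}{2}$)
$V l{\left(M{\left(Y{\left(2,1 \right)},5 \right)} \right)} = 95 \left(\frac{1}{2} + \frac{3}{2} \cdot 2\right) = 95 \left(\frac{1}{2} + 3\right) = 95 \cdot \frac{7}{2} = \frac{665}{2}$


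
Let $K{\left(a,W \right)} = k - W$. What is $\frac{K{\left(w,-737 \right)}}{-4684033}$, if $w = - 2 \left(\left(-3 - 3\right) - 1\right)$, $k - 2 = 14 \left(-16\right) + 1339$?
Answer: $- \frac{1854}{4684033} \approx -0.00039581$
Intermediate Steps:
$k = 1117$ ($k = 2 + \left(14 \left(-16\right) + 1339\right) = 2 + \left(-224 + 1339\right) = 2 + 1115 = 1117$)
$w = 14$ ($w = - 2 \left(\left(-3 - 3\right) - 1\right) = - 2 \left(-6 - 1\right) = \left(-2\right) \left(-7\right) = 14$)
$K{\left(a,W \right)} = 1117 - W$
$\frac{K{\left(w,-737 \right)}}{-4684033} = \frac{1117 - -737}{-4684033} = \left(1117 + 737\right) \left(- \frac{1}{4684033}\right) = 1854 \left(- \frac{1}{4684033}\right) = - \frac{1854}{4684033}$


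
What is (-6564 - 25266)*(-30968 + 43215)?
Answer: -389822010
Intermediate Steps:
(-6564 - 25266)*(-30968 + 43215) = -31830*12247 = -389822010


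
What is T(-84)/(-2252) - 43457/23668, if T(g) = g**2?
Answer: -66216643/13325084 ≈ -4.9693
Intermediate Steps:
T(-84)/(-2252) - 43457/23668 = (-84)**2/(-2252) - 43457/23668 = 7056*(-1/2252) - 43457*1/23668 = -1764/563 - 43457/23668 = -66216643/13325084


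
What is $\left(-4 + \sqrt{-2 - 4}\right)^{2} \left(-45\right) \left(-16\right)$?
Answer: $7200 - 5760 i \sqrt{6} \approx 7200.0 - 14109.0 i$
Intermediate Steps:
$\left(-4 + \sqrt{-2 - 4}\right)^{2} \left(-45\right) \left(-16\right) = \left(-4 + \sqrt{-6}\right)^{2} \left(-45\right) \left(-16\right) = \left(-4 + i \sqrt{6}\right)^{2} \left(-45\right) \left(-16\right) = - 45 \left(-4 + i \sqrt{6}\right)^{2} \left(-16\right) = 720 \left(-4 + i \sqrt{6}\right)^{2}$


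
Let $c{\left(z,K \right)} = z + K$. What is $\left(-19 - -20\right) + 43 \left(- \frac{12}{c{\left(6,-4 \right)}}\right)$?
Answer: $-257$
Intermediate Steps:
$c{\left(z,K \right)} = K + z$
$\left(-19 - -20\right) + 43 \left(- \frac{12}{c{\left(6,-4 \right)}}\right) = \left(-19 - -20\right) + 43 \left(- \frac{12}{-4 + 6}\right) = \left(-19 + 20\right) + 43 \left(- \frac{12}{2}\right) = 1 + 43 \left(\left(-12\right) \frac{1}{2}\right) = 1 + 43 \left(-6\right) = 1 - 258 = -257$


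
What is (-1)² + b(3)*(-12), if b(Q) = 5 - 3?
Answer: -23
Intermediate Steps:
b(Q) = 2
(-1)² + b(3)*(-12) = (-1)² + 2*(-12) = 1 - 24 = -23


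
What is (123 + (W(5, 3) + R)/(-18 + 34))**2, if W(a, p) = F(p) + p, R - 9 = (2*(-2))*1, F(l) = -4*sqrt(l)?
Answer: (494 - sqrt(3))**2/16 ≈ 15145.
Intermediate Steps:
R = 5 (R = 9 + (2*(-2))*1 = 9 - 4*1 = 9 - 4 = 5)
W(a, p) = p - 4*sqrt(p) (W(a, p) = -4*sqrt(p) + p = p - 4*sqrt(p))
(123 + (W(5, 3) + R)/(-18 + 34))**2 = (123 + ((3 - 4*sqrt(3)) + 5)/(-18 + 34))**2 = (123 + (8 - 4*sqrt(3))/16)**2 = (123 + (8 - 4*sqrt(3))*(1/16))**2 = (123 + (1/2 - sqrt(3)/4))**2 = (247/2 - sqrt(3)/4)**2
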